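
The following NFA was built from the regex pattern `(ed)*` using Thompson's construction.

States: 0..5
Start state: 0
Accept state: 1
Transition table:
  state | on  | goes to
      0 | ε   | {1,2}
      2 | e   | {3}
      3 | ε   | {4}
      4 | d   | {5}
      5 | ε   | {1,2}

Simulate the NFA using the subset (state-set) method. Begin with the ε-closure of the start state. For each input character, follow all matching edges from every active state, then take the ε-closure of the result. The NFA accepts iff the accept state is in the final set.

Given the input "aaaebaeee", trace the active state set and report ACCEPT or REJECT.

Answer: REJECT

Steps:
initial (ε-close {0}): {0,1,2}
'a' @ 1: {}  — state set empty
rest 'aaebaeee' ignored (set empty)
after full input: {}  (accept=1 not in)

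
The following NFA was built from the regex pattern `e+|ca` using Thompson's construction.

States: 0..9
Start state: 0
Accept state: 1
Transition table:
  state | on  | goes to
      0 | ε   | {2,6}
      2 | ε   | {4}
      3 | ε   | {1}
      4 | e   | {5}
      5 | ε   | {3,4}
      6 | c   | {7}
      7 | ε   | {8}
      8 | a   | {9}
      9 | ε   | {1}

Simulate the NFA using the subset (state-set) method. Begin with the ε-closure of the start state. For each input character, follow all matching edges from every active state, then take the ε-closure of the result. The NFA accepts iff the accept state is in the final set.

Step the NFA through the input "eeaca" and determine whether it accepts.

Answer: REJECT

Trace:
S₀ = ε-closure({0}) = {0,2,4,6}
'e' @ 1: {1,3,4,5}  ✓accept
'e' @ 2: {1,3,4,5}  ✓accept
'a' @ 3: {}  — state set empty
rest 'ca' ignored (set empty)
end set {} — state 1 not in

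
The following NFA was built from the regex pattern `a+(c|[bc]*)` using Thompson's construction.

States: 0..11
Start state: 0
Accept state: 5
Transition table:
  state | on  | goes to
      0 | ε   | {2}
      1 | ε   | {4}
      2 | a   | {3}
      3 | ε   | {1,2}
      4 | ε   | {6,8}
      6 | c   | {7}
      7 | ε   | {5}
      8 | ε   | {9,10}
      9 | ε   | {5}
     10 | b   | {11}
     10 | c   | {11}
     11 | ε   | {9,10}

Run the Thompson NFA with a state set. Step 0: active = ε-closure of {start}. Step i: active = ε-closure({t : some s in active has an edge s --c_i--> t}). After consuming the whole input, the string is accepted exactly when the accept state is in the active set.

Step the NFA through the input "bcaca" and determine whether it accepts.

start: ε-closure({0}) = {0,2}
'b' @ 1: {}  — state set empty
rest 'caca' ignored (set empty)
after full input: {}  (accept=5 not in)

Answer: REJECT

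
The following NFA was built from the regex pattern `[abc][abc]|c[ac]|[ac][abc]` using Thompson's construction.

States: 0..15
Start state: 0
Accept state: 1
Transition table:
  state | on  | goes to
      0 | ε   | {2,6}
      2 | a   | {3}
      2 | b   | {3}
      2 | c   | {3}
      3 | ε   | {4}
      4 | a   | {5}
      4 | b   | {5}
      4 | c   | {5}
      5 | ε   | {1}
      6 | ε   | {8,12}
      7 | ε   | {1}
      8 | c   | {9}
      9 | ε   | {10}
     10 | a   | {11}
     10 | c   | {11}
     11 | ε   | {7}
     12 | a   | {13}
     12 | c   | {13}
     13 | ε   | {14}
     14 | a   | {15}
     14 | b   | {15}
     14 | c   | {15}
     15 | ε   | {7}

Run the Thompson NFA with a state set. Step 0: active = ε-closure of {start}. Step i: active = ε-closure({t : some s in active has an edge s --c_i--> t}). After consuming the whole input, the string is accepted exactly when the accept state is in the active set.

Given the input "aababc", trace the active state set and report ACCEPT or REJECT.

Answer: REJECT

Steps:
S₀ = ε-closure({0}) = {0,2,6,8,12}
'a' @ 1: {3,4,13,14}
'a' @ 2: {1,5,7,15}  (accept∈set)
'b' @ 3: {}  — state set empty
rest 'abc' ignored (set empty)
after full input: {}  (accept=1 not in)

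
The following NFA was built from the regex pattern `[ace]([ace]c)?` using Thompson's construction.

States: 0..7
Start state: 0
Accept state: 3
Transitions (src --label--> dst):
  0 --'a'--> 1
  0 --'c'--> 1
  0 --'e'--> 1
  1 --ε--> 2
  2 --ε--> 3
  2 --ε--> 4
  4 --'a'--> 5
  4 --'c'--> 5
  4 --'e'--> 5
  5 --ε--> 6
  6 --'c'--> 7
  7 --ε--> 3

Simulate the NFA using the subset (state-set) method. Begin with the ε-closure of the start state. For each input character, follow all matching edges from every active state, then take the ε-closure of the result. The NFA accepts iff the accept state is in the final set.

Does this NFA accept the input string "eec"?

start: ε-closure({0}) = {0}
'e' @ 1: {1,2,3,4}  ✓accept
'e' @ 2: {5,6}
'c' @ 3: {3,7}  ✓accept
end set {3,7} — state 3 in

Answer: ACCEPT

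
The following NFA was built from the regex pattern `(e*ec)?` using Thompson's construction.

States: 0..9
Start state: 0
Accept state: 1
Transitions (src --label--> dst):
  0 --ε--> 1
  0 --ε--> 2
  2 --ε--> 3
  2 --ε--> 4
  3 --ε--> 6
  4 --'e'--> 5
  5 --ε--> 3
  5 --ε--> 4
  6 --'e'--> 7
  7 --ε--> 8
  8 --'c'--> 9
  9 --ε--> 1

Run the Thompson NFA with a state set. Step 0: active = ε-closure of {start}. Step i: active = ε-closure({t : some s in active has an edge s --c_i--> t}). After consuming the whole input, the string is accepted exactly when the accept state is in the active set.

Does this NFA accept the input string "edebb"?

initial (ε-close {0}): {0,1,2,3,4,6}
'e' @ 1: {3,4,5,6,7,8}
'd' @ 2: {}  — dead — no transitions
rest 'ebb' ignored (set empty)
final: {}; accept 1 not in set

Answer: REJECT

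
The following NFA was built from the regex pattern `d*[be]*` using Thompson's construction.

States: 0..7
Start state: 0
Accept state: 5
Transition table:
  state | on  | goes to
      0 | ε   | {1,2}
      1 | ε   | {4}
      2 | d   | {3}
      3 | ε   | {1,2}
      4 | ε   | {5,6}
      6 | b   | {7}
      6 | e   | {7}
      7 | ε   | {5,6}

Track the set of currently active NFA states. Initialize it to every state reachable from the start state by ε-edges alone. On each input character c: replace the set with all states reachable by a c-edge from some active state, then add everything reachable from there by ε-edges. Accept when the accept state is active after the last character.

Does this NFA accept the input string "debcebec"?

Answer: REJECT

Steps:
initial (ε-close {0}): {0,1,2,4,5,6}
'd' @ 1: {1,2,3,4,5,6}  [accepting]
'e' @ 2: {5,6,7}  [accepting]
'b' @ 3: {5,6,7}  [accepting]
'c' @ 4: {}  — state set empty
rest 'ebec' ignored (set empty)
final: {}; accept 5 not in set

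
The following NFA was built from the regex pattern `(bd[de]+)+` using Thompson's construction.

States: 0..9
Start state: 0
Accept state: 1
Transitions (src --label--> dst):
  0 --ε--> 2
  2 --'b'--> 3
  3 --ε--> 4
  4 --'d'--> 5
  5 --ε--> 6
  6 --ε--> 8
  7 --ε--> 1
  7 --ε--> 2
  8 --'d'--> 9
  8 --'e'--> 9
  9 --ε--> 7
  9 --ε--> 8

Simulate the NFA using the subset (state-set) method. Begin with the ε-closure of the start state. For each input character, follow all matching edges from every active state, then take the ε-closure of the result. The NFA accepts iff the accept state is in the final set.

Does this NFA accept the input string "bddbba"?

Answer: REJECT

Steps:
S₀ = ε-closure({0}) = {0,2}
'b' @ 1: {3,4}
'd' @ 2: {5,6,8}
'd' @ 3: {1,2,7,8,9}  [accepting]
'b' @ 4: {3,4}
'b' @ 5: {}  — state set empty
rest 'a' ignored (set empty)
final: {}; accept 1 not in set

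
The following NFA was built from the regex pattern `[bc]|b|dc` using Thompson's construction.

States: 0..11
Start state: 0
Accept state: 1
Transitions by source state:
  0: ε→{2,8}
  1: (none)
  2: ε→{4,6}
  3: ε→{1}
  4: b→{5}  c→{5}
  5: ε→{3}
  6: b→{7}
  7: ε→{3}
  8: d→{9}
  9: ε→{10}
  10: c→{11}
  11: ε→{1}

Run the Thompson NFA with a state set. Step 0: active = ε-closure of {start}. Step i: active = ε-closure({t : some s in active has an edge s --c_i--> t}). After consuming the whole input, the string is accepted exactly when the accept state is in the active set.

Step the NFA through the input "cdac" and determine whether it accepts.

S₀ = ε-closure({0}) = {0,2,4,6,8}
'c' @ 1: {1,3,5}  (accept∈set)
'd' @ 2: {}  — dead — no transitions
rest 'ac' ignored (set empty)
end set {} — state 1 not in

Answer: REJECT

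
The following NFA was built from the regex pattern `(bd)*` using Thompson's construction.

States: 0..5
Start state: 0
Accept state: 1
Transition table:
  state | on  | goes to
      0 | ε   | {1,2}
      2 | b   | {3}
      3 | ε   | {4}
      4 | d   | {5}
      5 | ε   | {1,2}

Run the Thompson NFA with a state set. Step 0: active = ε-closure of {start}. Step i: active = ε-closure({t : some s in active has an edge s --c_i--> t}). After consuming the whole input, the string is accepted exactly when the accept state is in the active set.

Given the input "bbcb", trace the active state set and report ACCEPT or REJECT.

Answer: REJECT

Trace:
start: ε-closure({0}) = {0,1,2}
'b' @ 1: {3,4}
'b' @ 2: {}  — state set empty
rest 'cb' ignored (set empty)
final: {}; accept 1 not in set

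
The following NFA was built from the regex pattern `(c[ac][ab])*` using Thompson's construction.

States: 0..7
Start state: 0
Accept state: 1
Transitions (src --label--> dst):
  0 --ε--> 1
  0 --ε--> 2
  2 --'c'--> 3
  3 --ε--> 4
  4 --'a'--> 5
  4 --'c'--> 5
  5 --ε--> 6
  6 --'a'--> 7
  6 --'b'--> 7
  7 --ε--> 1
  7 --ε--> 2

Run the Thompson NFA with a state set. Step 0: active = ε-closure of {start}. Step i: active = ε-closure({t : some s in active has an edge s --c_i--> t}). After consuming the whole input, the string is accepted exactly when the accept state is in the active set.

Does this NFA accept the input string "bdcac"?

Answer: REJECT

Steps:
initial (ε-close {0}): {0,1,2}
'b' @ 1: {}  — no active states
rest 'dcac' ignored (set empty)
end set {} — state 1 not in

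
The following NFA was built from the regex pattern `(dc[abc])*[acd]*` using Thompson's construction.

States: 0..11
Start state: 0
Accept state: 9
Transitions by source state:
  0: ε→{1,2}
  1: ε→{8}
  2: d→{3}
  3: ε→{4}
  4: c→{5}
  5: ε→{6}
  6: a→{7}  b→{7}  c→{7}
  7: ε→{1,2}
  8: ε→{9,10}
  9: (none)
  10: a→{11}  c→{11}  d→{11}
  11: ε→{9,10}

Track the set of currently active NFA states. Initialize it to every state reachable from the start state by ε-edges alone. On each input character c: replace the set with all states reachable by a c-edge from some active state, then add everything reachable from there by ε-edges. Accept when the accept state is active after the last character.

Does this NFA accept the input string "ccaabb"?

Answer: REJECT

Derivation:
initial (ε-close {0}): {0,1,2,8,9,10}
'c' @ 1: {9,10,11}  [accepting]
'c' @ 2: {9,10,11}  [accepting]
'a' @ 3: {9,10,11}  [accepting]
'a' @ 4: {9,10,11}  [accepting]
'b' @ 5: {}  — no active states
rest 'b' ignored (set empty)
end set {} — state 9 not in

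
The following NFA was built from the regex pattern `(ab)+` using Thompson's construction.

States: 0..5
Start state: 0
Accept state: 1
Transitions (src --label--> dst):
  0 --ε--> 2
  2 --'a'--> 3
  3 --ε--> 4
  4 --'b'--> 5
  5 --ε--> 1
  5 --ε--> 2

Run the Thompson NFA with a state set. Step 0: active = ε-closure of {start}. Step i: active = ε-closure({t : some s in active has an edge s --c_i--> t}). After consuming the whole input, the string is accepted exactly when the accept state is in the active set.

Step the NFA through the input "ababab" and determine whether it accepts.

Answer: ACCEPT

Trace:
initial (ε-close {0}): {0,2}
'a' @ 1: {3,4}
'b' @ 2: {1,2,5}  (accept∈set)
'a' @ 3: {3,4}
'b' @ 4: {1,2,5}  (accept∈set)
'a' @ 5: {3,4}
'b' @ 6: {1,2,5}  (accept∈set)
after full input: {1,2,5}  (accept=1 in)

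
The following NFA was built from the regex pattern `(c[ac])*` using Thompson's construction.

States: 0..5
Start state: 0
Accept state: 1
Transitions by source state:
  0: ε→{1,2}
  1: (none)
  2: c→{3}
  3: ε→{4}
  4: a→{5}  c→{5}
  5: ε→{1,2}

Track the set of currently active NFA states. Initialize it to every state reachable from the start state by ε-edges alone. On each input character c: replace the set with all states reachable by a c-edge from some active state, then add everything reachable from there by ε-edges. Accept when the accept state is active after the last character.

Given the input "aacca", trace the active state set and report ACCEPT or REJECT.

Answer: REJECT

Derivation:
start: ε-closure({0}) = {0,1,2}
'a' @ 1: {}  — no active states
rest 'acca' ignored (set empty)
after full input: {}  (accept=1 not in)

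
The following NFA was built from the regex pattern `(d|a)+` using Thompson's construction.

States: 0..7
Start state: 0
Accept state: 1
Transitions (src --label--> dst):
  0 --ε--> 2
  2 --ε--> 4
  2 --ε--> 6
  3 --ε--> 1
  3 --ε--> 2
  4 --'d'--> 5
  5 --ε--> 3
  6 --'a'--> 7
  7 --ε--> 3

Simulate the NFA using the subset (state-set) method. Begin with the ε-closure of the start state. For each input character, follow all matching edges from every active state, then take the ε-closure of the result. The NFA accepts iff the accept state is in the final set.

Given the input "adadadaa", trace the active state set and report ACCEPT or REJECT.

S₀ = ε-closure({0}) = {0,2,4,6}
'a' @ 1: {1,2,3,4,6,7}  [accepting]
'd' @ 2: {1,2,3,4,5,6}  [accepting]
'a' @ 3: {1,2,3,4,6,7}  [accepting]
'd' @ 4: {1,2,3,4,5,6}  [accepting]
'a' @ 5: {1,2,3,4,6,7}  [accepting]
'd' @ 6: {1,2,3,4,5,6}  [accepting]
'a' @ 7: {1,2,3,4,6,7}  [accepting]
'a' @ 8: {1,2,3,4,6,7}  [accepting]
final: {1,2,3,4,6,7}; accept 1 in set

Answer: ACCEPT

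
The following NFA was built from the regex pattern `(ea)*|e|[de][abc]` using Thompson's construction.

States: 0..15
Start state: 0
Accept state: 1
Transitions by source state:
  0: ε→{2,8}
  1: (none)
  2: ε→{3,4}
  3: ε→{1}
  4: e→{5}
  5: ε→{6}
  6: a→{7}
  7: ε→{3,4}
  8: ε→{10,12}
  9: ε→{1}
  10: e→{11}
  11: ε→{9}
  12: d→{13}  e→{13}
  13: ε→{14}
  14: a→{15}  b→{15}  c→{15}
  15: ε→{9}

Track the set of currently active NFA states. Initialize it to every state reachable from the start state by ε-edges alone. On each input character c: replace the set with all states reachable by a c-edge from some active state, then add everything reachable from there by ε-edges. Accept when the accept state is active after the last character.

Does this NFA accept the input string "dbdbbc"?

initial (ε-close {0}): {0,1,2,3,4,8,10,12}
'd' @ 1: {13,14}
'b' @ 2: {1,9,15}  [accepting]
'd' @ 3: {}  — state set empty
rest 'bbc' ignored (set empty)
final: {}; accept 1 not in set

Answer: REJECT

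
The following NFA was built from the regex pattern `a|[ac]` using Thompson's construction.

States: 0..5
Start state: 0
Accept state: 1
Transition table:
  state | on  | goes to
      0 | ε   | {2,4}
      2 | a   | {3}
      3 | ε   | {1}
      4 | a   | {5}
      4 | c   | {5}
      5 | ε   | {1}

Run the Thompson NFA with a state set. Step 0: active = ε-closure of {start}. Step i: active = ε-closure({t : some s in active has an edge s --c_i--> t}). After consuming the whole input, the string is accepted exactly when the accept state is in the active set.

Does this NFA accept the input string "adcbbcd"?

initial (ε-close {0}): {0,2,4}
'a' @ 1: {1,3,5}  (accept∈set)
'd' @ 2: {}  — dead — no transitions
rest 'cbbcd' ignored (set empty)
end set {} — state 1 not in

Answer: REJECT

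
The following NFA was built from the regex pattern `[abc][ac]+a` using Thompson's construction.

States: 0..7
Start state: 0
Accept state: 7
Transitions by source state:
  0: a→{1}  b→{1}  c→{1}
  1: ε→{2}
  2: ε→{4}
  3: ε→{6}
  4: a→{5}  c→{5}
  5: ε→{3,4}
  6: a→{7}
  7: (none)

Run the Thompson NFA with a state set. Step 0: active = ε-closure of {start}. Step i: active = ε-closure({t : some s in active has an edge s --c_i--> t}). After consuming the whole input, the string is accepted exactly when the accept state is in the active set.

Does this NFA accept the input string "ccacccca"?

start: ε-closure({0}) = {0}
'c' @ 1: {1,2,4}
'c' @ 2: {3,4,5,6}
'a' @ 3: {3,4,5,6,7}  (accept∈set)
'c' @ 4: {3,4,5,6}
'c' @ 5: {3,4,5,6}
'c' @ 6: {3,4,5,6}
'c' @ 7: {3,4,5,6}
'a' @ 8: {3,4,5,6,7}  (accept∈set)
final: {3,4,5,6,7}; accept 7 in set

Answer: ACCEPT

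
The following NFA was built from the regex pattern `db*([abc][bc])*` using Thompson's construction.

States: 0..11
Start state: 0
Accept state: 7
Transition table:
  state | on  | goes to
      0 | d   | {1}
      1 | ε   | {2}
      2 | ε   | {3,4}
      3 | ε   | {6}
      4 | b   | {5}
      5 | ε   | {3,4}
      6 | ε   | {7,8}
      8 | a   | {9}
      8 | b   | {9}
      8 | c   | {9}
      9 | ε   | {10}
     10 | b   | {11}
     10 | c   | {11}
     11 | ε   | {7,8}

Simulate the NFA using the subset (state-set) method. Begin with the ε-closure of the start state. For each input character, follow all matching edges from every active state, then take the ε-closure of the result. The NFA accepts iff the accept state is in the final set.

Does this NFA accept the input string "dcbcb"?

S₀ = ε-closure({0}) = {0}
'd' @ 1: {1,2,3,4,6,7,8}  (accept∈set)
'c' @ 2: {9,10}
'b' @ 3: {7,8,11}  (accept∈set)
'c' @ 4: {9,10}
'b' @ 5: {7,8,11}  (accept∈set)
end set {7,8,11} — state 7 in

Answer: ACCEPT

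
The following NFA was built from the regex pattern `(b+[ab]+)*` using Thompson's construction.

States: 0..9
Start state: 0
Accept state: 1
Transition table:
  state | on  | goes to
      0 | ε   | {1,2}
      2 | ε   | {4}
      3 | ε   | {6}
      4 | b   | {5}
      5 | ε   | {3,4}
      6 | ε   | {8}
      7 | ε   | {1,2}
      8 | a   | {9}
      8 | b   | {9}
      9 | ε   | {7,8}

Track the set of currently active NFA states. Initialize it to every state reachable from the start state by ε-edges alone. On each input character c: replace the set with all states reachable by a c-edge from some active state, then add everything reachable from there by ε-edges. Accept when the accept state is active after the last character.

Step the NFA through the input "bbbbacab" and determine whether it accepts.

initial (ε-close {0}): {0,1,2,4}
'b' @ 1: {3,4,5,6,8}
'b' @ 2: {1,2,3,4,5,6,7,8,9}  ✓accept
'b' @ 3: {1,2,3,4,5,6,7,8,9}  ✓accept
'b' @ 4: {1,2,3,4,5,6,7,8,9}  ✓accept
'a' @ 5: {1,2,4,7,8,9}  ✓accept
'c' @ 6: {}  — state set empty
rest 'ab' ignored (set empty)
end set {} — state 1 not in

Answer: REJECT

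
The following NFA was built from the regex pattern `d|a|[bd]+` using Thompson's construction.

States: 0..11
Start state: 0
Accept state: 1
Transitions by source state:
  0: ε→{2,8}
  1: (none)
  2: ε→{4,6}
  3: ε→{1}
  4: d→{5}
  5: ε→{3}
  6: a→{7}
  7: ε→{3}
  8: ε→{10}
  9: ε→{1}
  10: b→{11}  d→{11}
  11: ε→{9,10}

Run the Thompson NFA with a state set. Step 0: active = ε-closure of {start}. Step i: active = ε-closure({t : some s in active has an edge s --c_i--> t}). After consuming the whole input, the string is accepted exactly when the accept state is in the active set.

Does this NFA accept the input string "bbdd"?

start: ε-closure({0}) = {0,2,4,6,8,10}
'b' @ 1: {1,9,10,11}  ✓accept
'b' @ 2: {1,9,10,11}  ✓accept
'd' @ 3: {1,9,10,11}  ✓accept
'd' @ 4: {1,9,10,11}  ✓accept
end set {1,9,10,11} — state 1 in

Answer: ACCEPT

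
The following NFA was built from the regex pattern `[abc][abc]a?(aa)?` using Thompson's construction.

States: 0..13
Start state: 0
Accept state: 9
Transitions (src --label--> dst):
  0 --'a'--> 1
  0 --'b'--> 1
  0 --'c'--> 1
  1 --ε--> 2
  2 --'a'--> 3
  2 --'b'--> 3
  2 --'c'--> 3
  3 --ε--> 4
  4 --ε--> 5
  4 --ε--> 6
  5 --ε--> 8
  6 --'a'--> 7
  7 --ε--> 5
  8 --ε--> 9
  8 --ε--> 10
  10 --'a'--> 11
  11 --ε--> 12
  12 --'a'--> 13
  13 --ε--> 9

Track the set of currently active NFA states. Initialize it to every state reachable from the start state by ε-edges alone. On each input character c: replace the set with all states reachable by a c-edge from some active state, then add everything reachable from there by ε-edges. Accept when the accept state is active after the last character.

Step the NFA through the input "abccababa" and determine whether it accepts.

initial (ε-close {0}): {0}
'a' @ 1: {1,2}
'b' @ 2: {3,4,5,6,8,9,10}  [accepting]
'c' @ 3: {}  — dead — no transitions
rest 'cababa' ignored (set empty)
final: {}; accept 9 not in set

Answer: REJECT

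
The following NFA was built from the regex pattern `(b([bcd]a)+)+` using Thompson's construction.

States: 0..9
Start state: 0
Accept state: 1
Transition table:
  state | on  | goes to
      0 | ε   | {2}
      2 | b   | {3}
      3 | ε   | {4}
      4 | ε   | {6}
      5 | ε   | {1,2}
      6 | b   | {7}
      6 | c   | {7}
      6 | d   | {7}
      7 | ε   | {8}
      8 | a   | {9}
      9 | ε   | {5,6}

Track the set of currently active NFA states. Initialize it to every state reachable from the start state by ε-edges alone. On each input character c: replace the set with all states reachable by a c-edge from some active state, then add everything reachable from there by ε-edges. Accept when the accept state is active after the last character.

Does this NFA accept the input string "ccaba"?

start: ε-closure({0}) = {0,2}
'c' @ 1: {}  — state set empty
rest 'caba' ignored (set empty)
final: {}; accept 1 not in set

Answer: REJECT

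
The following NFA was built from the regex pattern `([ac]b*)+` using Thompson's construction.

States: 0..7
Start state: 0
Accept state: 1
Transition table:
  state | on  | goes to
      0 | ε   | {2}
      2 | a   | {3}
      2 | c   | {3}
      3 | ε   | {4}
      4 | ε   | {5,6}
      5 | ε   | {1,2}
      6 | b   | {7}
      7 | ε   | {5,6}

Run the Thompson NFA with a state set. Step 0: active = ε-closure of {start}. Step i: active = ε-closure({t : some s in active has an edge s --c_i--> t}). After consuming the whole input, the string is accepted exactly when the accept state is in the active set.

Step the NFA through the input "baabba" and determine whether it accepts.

Answer: REJECT

Steps:
start: ε-closure({0}) = {0,2}
'b' @ 1: {}  — state set empty
rest 'aabba' ignored (set empty)
after full input: {}  (accept=1 not in)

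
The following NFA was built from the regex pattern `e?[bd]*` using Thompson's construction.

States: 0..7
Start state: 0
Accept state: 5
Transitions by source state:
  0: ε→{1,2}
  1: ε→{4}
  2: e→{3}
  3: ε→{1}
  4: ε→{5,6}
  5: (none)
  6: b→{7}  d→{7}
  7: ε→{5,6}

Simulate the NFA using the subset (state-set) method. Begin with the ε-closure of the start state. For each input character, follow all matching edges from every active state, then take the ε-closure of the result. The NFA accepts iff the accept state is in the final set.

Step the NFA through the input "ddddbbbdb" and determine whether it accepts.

Answer: ACCEPT

Steps:
start: ε-closure({0}) = {0,1,2,4,5,6}
'd' @ 1: {5,6,7}  [accepting]
'd' @ 2: {5,6,7}  [accepting]
'd' @ 3: {5,6,7}  [accepting]
'd' @ 4: {5,6,7}  [accepting]
'b' @ 5: {5,6,7}  [accepting]
'b' @ 6: {5,6,7}  [accepting]
'b' @ 7: {5,6,7}  [accepting]
'd' @ 8: {5,6,7}  [accepting]
'b' @ 9: {5,6,7}  [accepting]
end set {5,6,7} — state 5 in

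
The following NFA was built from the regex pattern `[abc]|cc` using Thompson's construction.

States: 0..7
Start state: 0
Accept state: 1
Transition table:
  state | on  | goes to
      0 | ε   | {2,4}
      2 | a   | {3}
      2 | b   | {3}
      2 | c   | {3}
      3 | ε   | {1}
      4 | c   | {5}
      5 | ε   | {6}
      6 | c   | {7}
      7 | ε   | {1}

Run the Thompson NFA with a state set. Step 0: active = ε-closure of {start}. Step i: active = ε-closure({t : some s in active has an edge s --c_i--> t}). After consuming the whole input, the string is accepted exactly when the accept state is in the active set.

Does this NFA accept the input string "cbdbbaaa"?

Answer: REJECT

Trace:
S₀ = ε-closure({0}) = {0,2,4}
'c' @ 1: {1,3,5,6}  [accepting]
'b' @ 2: {}  — no active states
rest 'dbbaaa' ignored (set empty)
after full input: {}  (accept=1 not in)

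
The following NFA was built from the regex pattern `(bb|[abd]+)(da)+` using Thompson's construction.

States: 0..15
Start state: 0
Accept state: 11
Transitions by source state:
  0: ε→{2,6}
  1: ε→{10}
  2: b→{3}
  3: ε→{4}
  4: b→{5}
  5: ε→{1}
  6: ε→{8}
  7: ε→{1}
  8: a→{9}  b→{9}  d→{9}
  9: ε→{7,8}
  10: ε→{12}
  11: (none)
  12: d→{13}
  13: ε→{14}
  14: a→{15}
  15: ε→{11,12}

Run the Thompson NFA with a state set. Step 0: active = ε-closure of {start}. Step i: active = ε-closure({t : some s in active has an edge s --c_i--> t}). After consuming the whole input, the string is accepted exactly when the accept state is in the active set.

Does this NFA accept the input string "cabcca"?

Answer: REJECT

Steps:
S₀ = ε-closure({0}) = {0,2,6,8}
'c' @ 1: {}  — no active states
rest 'abcca' ignored (set empty)
after full input: {}  (accept=11 not in)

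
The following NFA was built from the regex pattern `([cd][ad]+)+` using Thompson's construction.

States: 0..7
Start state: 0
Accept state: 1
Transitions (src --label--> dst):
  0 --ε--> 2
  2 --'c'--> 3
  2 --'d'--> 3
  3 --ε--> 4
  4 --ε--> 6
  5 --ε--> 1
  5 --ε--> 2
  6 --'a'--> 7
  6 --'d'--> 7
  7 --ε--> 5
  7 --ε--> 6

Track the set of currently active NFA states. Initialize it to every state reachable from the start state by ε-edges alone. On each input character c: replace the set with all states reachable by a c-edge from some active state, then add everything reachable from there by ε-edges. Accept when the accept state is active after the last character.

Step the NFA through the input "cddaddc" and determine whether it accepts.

start: ε-closure({0}) = {0,2}
'c' @ 1: {3,4,6}
'd' @ 2: {1,2,5,6,7}  [accepting]
'd' @ 3: {1,2,3,4,5,6,7}  [accepting]
'a' @ 4: {1,2,5,6,7}  [accepting]
'd' @ 5: {1,2,3,4,5,6,7}  [accepting]
'd' @ 6: {1,2,3,4,5,6,7}  [accepting]
'c' @ 7: {3,4,6}
after full input: {3,4,6}  (accept=1 not in)

Answer: REJECT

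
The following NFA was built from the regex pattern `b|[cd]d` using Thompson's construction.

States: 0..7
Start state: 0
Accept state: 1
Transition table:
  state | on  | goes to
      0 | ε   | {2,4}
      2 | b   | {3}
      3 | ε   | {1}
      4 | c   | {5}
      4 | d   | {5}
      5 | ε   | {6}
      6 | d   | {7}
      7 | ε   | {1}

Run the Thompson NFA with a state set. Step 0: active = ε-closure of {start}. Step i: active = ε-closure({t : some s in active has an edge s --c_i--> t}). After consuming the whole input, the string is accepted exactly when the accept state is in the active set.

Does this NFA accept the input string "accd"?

Answer: REJECT

Steps:
initial (ε-close {0}): {0,2,4}
'a' @ 1: {}  — state set empty
rest 'ccd' ignored (set empty)
end set {} — state 1 not in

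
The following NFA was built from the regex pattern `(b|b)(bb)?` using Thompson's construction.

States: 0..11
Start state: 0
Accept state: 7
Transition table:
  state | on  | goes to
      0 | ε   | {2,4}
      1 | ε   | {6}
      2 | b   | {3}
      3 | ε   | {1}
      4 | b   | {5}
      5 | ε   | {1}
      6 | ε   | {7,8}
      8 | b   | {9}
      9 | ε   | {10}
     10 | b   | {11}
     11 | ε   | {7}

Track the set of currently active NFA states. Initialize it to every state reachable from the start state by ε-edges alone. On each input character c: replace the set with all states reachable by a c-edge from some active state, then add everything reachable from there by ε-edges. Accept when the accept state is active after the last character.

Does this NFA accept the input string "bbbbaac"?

start: ε-closure({0}) = {0,2,4}
'b' @ 1: {1,3,5,6,7,8}  [accepting]
'b' @ 2: {9,10}
'b' @ 3: {7,11}  [accepting]
'b' @ 4: {}  — no active states
rest 'aac' ignored (set empty)
final: {}; accept 7 not in set

Answer: REJECT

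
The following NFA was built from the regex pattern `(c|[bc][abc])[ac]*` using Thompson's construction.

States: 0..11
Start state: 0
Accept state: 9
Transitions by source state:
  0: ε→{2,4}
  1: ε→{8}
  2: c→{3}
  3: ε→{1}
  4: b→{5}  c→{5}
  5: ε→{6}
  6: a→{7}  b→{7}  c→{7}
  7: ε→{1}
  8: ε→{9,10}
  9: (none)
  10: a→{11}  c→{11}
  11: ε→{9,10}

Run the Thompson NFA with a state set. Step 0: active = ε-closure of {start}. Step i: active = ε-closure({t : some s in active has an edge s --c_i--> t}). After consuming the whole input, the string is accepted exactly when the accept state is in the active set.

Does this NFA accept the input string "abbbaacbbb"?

Answer: REJECT

Steps:
S₀ = ε-closure({0}) = {0,2,4}
'a' @ 1: {}  — no active states
rest 'bbbaacbbb' ignored (set empty)
end set {} — state 9 not in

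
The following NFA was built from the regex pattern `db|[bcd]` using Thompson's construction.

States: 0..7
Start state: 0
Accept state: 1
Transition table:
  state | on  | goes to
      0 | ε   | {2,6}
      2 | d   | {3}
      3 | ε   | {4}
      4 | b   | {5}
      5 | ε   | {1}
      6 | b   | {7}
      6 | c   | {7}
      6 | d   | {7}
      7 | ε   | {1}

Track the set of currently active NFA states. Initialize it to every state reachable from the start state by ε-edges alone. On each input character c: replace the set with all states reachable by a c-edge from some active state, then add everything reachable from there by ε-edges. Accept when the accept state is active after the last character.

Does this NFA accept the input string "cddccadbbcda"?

Answer: REJECT

Trace:
initial (ε-close {0}): {0,2,6}
'c' @ 1: {1,7}  ✓accept
'd' @ 2: {}  — dead — no transitions
rest 'dccadbbcda' ignored (set empty)
after full input: {}  (accept=1 not in)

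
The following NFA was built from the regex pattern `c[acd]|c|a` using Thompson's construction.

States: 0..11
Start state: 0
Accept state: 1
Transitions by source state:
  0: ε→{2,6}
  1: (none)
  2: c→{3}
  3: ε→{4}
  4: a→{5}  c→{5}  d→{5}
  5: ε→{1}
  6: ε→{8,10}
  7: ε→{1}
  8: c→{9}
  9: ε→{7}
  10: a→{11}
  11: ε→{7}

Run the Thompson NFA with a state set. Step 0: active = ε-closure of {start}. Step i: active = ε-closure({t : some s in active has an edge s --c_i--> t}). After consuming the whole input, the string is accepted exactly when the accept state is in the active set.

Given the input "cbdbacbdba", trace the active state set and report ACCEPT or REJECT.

Answer: REJECT

Trace:
start: ε-closure({0}) = {0,2,6,8,10}
'c' @ 1: {1,3,4,7,9}  (accept∈set)
'b' @ 2: {}  — state set empty
rest 'dbacbdba' ignored (set empty)
after full input: {}  (accept=1 not in)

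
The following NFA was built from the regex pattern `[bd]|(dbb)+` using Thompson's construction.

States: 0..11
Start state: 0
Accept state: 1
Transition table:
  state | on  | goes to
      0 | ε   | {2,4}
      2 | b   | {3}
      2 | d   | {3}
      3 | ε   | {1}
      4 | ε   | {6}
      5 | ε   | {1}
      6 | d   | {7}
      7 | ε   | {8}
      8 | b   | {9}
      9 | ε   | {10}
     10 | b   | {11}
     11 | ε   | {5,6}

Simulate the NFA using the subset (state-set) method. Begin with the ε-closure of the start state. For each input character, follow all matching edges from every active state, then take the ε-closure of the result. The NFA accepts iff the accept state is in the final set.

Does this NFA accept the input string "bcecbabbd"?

Answer: REJECT

Trace:
S₀ = ε-closure({0}) = {0,2,4,6}
'b' @ 1: {1,3}  (accept∈set)
'c' @ 2: {}  — dead — no transitions
rest 'ecbabbd' ignored (set empty)
end set {} — state 1 not in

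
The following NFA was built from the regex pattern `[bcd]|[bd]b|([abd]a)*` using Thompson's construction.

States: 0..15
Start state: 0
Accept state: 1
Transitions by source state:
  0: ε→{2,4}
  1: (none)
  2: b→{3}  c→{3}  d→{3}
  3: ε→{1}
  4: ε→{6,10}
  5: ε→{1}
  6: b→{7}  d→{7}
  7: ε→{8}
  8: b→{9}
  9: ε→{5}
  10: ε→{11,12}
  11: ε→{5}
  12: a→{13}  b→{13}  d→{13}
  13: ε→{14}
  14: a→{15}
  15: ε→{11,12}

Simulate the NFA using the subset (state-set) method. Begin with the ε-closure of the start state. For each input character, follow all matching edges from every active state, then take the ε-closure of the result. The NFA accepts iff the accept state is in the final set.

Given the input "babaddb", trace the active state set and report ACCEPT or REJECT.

start: ε-closure({0}) = {0,1,2,4,5,6,10,11,12}
'b' @ 1: {1,3,7,8,13,14}  ✓accept
'a' @ 2: {1,5,11,12,15}  ✓accept
'b' @ 3: {13,14}
'a' @ 4: {1,5,11,12,15}  ✓accept
'd' @ 5: {13,14}
'd' @ 6: {}  — dead — no transitions
rest 'b' ignored (set empty)
after full input: {}  (accept=1 not in)

Answer: REJECT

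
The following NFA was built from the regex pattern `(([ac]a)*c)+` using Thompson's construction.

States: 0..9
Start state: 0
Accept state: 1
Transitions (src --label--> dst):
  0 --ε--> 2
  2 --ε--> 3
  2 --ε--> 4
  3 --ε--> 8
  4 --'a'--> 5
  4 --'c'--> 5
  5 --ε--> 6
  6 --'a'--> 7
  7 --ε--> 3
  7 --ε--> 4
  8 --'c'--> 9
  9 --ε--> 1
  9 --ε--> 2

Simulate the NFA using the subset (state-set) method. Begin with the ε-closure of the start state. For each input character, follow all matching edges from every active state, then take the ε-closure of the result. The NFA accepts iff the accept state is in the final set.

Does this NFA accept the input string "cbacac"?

S₀ = ε-closure({0}) = {0,2,3,4,8}
'c' @ 1: {1,2,3,4,5,6,8,9}  (accept∈set)
'b' @ 2: {}  — dead — no transitions
rest 'acac' ignored (set empty)
end set {} — state 1 not in

Answer: REJECT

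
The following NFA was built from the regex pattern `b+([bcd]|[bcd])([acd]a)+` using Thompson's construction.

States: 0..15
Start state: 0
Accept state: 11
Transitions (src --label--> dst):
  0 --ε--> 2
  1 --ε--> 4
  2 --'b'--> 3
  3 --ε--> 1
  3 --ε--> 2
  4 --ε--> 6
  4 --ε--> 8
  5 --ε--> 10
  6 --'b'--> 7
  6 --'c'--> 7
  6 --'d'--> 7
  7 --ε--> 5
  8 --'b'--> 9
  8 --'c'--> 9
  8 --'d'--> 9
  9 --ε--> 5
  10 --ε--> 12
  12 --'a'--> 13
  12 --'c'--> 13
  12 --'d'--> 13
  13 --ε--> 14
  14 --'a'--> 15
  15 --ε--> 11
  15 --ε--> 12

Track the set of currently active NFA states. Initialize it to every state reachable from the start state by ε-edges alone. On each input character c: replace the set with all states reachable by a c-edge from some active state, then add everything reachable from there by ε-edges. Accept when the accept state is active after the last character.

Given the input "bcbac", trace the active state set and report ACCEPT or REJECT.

start: ε-closure({0}) = {0,2}
'b' @ 1: {1,2,3,4,6,8}
'c' @ 2: {5,7,9,10,12}
'b' @ 3: {}  — state set empty
rest 'ac' ignored (set empty)
after full input: {}  (accept=11 not in)

Answer: REJECT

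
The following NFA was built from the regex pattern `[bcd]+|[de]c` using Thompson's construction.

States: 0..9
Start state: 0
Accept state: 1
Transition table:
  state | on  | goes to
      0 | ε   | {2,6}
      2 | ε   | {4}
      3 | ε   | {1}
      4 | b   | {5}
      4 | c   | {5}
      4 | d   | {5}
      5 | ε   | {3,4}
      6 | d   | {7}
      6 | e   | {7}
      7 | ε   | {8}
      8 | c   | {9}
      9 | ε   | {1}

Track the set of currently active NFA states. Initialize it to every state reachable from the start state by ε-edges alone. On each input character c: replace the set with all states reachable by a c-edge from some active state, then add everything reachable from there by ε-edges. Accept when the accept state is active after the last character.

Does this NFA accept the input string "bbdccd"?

Answer: ACCEPT

Steps:
S₀ = ε-closure({0}) = {0,2,4,6}
'b' @ 1: {1,3,4,5}  ✓accept
'b' @ 2: {1,3,4,5}  ✓accept
'd' @ 3: {1,3,4,5}  ✓accept
'c' @ 4: {1,3,4,5}  ✓accept
'c' @ 5: {1,3,4,5}  ✓accept
'd' @ 6: {1,3,4,5}  ✓accept
after full input: {1,3,4,5}  (accept=1 in)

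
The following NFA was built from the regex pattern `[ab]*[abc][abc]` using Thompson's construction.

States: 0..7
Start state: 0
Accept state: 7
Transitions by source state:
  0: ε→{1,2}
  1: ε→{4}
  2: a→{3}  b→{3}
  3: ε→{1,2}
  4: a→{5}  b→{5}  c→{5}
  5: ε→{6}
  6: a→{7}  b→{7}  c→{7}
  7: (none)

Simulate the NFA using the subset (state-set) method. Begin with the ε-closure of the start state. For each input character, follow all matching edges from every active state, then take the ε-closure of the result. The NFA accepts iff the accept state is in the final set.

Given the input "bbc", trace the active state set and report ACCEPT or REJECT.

initial (ε-close {0}): {0,1,2,4}
'b' @ 1: {1,2,3,4,5,6}
'b' @ 2: {1,2,3,4,5,6,7}  [accepting]
'c' @ 3: {5,6,7}  [accepting]
final: {5,6,7}; accept 7 in set

Answer: ACCEPT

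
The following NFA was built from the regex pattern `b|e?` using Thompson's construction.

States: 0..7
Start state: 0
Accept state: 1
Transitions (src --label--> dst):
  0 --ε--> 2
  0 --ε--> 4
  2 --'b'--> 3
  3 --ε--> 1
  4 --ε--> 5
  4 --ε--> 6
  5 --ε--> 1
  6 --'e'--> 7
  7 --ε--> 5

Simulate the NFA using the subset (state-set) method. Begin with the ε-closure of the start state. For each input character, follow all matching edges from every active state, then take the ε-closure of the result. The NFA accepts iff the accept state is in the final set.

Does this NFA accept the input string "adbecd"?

Answer: REJECT

Trace:
S₀ = ε-closure({0}) = {0,1,2,4,5,6}
'a' @ 1: {}  — dead — no transitions
rest 'dbecd' ignored (set empty)
after full input: {}  (accept=1 not in)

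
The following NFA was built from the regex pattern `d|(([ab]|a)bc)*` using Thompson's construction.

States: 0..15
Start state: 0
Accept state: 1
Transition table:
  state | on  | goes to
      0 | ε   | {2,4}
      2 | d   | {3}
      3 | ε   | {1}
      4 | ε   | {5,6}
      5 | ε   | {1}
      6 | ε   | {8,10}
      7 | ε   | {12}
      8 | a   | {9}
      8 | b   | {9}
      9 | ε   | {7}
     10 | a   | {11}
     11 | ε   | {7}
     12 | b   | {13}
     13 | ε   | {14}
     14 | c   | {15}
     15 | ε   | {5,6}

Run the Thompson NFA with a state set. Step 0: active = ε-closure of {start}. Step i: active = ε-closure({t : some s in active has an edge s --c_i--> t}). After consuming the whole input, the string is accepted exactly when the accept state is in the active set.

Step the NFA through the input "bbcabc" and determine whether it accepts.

Answer: ACCEPT

Trace:
initial (ε-close {0}): {0,1,2,4,5,6,8,10}
'b' @ 1: {7,9,12}
'b' @ 2: {13,14}
'c' @ 3: {1,5,6,8,10,15}  [accepting]
'a' @ 4: {7,9,11,12}
'b' @ 5: {13,14}
'c' @ 6: {1,5,6,8,10,15}  [accepting]
after full input: {1,5,6,8,10,15}  (accept=1 in)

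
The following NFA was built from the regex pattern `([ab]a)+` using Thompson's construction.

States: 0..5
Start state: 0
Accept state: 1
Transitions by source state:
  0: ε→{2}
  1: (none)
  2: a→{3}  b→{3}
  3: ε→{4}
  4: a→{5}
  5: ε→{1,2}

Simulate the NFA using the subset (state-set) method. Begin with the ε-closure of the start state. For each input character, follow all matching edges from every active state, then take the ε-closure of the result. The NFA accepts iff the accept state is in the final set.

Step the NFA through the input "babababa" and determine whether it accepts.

start: ε-closure({0}) = {0,2}
'b' @ 1: {3,4}
'a' @ 2: {1,2,5}  (accept∈set)
'b' @ 3: {3,4}
'a' @ 4: {1,2,5}  (accept∈set)
'b' @ 5: {3,4}
'a' @ 6: {1,2,5}  (accept∈set)
'b' @ 7: {3,4}
'a' @ 8: {1,2,5}  (accept∈set)
after full input: {1,2,5}  (accept=1 in)

Answer: ACCEPT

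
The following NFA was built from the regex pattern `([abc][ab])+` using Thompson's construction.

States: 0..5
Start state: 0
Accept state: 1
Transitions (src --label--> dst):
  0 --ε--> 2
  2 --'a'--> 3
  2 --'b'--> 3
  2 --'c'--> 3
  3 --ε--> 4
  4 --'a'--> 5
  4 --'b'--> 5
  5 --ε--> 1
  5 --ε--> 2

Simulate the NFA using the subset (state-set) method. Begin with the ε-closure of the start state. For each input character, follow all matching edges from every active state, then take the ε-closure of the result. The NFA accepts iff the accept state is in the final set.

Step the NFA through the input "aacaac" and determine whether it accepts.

S₀ = ε-closure({0}) = {0,2}
'a' @ 1: {3,4}
'a' @ 2: {1,2,5}  (accept∈set)
'c' @ 3: {3,4}
'a' @ 4: {1,2,5}  (accept∈set)
'a' @ 5: {3,4}
'c' @ 6: {}  — no active states
after full input: {}  (accept=1 not in)

Answer: REJECT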